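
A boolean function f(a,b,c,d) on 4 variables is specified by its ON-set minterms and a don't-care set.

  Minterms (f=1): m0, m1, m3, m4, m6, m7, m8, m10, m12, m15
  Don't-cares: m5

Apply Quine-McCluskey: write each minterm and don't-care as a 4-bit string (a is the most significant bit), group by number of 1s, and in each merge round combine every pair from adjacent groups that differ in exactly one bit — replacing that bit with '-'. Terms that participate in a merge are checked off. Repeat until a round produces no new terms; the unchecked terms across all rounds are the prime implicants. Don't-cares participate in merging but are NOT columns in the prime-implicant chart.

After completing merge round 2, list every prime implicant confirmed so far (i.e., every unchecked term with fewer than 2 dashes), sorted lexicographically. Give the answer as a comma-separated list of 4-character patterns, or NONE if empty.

-111, 10-0

size-2^0 implicants → 0000(✓)  0001(✓)  0011(✓)  0100(✓)  0101(✓)  0110(✓)  0111(✓)  1000(✓)  1010(✓)  1100(✓)  1111(✓)
size-2^1 implicants → -000(✓)  -100(✓)  -111  0-00(✓)  0-01(✓)  0-11(✓)  00-1(✓)  000-(✓)  01-0(✓)  01-1(✓)  010-(✓)  011-(✓)  1-00(✓)  10-0
size-2^2 implicants → --00  0--1  0-0-  01--
Unchecked terms (primes): --00, -111, 0--1, 0-0-, 01--, 10-0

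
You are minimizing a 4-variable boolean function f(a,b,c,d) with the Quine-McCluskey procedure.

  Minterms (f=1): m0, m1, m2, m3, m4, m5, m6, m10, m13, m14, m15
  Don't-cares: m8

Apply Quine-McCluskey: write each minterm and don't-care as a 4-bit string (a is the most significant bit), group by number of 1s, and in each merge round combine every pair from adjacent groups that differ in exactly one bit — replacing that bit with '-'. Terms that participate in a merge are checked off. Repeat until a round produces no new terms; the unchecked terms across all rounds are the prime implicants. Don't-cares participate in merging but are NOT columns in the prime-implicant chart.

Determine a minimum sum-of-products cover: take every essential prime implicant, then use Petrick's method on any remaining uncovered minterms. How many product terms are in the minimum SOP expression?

size-2^0 implicants → 0000(✓)  0001(✓)  0010(✓)  0011(✓)  0100(✓)  0101(✓)  0110(✓)  1000(✓)  1010(✓)  1101(✓)  1110(✓)  1111(✓)
size-2^1 implicants → -000(✓)  -010(✓)  -101  -110(✓)  0-00(✓)  0-01(✓)  0-10(✓)  00-0(✓)  00-1(✓)  000-(✓)  001-(✓)  01-0(✓)  010-(✓)  1-10(✓)  10-0(✓)  11-1  111-
size-2^2 implicants → --10  -0-0  0--0  0-0-  00--
Unchecked terms (primes): --10, -0-0, -101, 0--0, 0-0-, 00--, 11-1, 111-
Minterm coverage:
  m0 ⊆ -0-0,0--0,0-0-,00--
  m1 ⊆ 0-0-,00--
  m2 ⊆ --10,-0-0,0--0,00--
  m3 ⊆ 00-- [E]
  m4 ⊆ 0--0,0-0-
  m5 ⊆ -101,0-0-
  m6 ⊆ --10,0--0
  m10 ⊆ --10,-0-0
  m13 ⊆ -101,11-1
  m14 ⊆ --10,111-
  m15 ⊆ 11-1,111-
E = {00--}
Petrick residual → --10, 0-0-, 11-1
Cover = cd' + a'c' + a'b' + abd  |cover|=4

4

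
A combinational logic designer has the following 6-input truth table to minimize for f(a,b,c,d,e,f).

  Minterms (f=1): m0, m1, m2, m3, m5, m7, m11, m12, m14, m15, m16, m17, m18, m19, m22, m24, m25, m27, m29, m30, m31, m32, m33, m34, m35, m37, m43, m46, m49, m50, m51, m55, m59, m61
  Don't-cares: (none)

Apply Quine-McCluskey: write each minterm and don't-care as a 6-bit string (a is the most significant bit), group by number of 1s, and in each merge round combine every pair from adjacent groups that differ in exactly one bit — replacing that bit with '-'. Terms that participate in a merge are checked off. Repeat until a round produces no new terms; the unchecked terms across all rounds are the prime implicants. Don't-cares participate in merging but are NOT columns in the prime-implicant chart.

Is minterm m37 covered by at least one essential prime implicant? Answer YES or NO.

YES

size-2^0 implicants → 000000(✓)  000001(✓)  000010(✓)  000011(✓)  000101(✓)  000111(✓)  001011(✓)  001100(✓)  001110(✓)  001111(✓)  010000(✓)  010001(✓)  010010(✓)  010011(✓)  010110(✓)  011000(✓)  011001(✓)  011011(✓)  011101(✓)  011110(✓)  011111(✓)  100000(✓)  100001(✓)  100010(✓)  100011(✓)  100101(✓)  101011(✓)  101110(✓)  110001(✓)  110010(✓)  110011(✓)  110111(✓)  111011(✓)  111101(✓)
size-2^1 implicants → -00000(✓)  -00001(✓)  -00010(✓)  -00011(✓)  -00101(✓)  -01011(✓)  -01110  -10001(✓)  -10010(✓)  -10011(✓)  -11011(✓)  -11101  0-0000(✓)  0-0001(✓)  0-0010(✓)  0-0011(✓)  0-1011(✓)  0-1110(✓)  0-1111(✓)  00-011(✓)  00-111(✓)  000-01(✓)  000-11(✓)  0000-0(✓)  0000-1(✓)  00000-(✓)  00001-(✓)  0001-1(✓)  001-11(✓)  0011-0  00111-(✓)  01-000(✓)  01-001(✓)  01-011(✓)  01-110  010-10  0100-0(✓)  0100-1(✓)  01000-(✓)  01001-(✓)  011-01(✓)  011-11(✓)  0110-1(✓)  01100-(✓)  0111-1(✓)  01111-(✓)  1-0001(✓)  1-0010(✓)  1-0011(✓)  1-1011(✓)  10-011(✓)  100-01(✓)  1000-0(✓)  1000-1(✓)  10000-(✓)  10001-(✓)  11-011(✓)  110-11  1100-1(✓)  11001-(✓)
size-2^2 implicants → --0001(✓)  --0010(✓)  --0011(✓)  --1011(✓)  -0-011(✓)  -00-01  -000-0(✓)  -000-1(✓)  -0000-(✓)  -0001-(✓)  -1-011(✓)  -100-1(✓)  -1001-(✓)  0--011(✓)  0-00-0(✓)  0-00-1(✓)  0-000-(✓)  0-001-(✓)  0-1-11  0-111-  00--11  000--1  0000--(✓)  01-0-1  01-00-  0100--(✓)  011--1  1--011(✓)  1-00-1(✓)  1-001-(✓)  1000--(✓)
size-2^3 implicants → ---011  --00-1  --001-  -000--  0-00--
Unchecked terms (primes): ---011, --00-1, --001-, -00-01, -000--, -01110, -11101, 0-00--, 0-1-11, 0-111-, 00--11, 000--1, 0011-0, 01-0-1, 01-00-, 01-110, 010-10, 011--1, 110-11
Minterm coverage:
  m0 ⊆ -000--,0-00--
  m1 ⊆ --00-1,-00-01,-000--,0-00--,000--1
  m2 ⊆ --001-,-000--,0-00--
  m3 ⊆ ---011,--00-1,--001-,-000--,0-00--,00--11,000--1
  m5 ⊆ -00-01,000--1
  m7 ⊆ 00--11,000--1
  m11 ⊆ ---011,0-1-11,00--11
  m12 ⊆ 0011-0 [E]
  m14 ⊆ -01110,0-111-,0011-0
  m15 ⊆ 0-1-11,0-111-,00--11
  m16 ⊆ 0-00--,01-00-
  m17 ⊆ --00-1,0-00--,01-0-1,01-00-
  m18 ⊆ --001-,0-00--,010-10
  m19 ⊆ ---011,--00-1,--001-,0-00--,01-0-1
  m22 ⊆ 01-110,010-10
  m24 ⊆ 01-00- [E]
  m25 ⊆ 01-0-1,01-00-,011--1
  m27 ⊆ ---011,0-1-11,01-0-1,011--1
  m29 ⊆ -11101,011--1
  m30 ⊆ 0-111-,01-110
  m31 ⊆ 0-1-11,0-111-,011--1
  m32 ⊆ -000-- [E]
  m33 ⊆ --00-1,-00-01,-000--
  m34 ⊆ --001-,-000--
  m35 ⊆ ---011,--00-1,--001-,-000--
  m37 ⊆ -00-01 [E]
  m43 ⊆ ---011 [E]
  m46 ⊆ -01110 [E]
  m49 ⊆ --00-1 [E]
  m50 ⊆ --001- [E]
  m51 ⊆ ---011,--00-1,--001-,110-11
  m55 ⊆ 110-11 [E]
  m59 ⊆ ---011 [E]
  m61 ⊆ -11101 [E]
E = {---011, --00-1, --001-, -00-01, -000--, -01110, -11101, 0011-0, 01-00-, 110-11}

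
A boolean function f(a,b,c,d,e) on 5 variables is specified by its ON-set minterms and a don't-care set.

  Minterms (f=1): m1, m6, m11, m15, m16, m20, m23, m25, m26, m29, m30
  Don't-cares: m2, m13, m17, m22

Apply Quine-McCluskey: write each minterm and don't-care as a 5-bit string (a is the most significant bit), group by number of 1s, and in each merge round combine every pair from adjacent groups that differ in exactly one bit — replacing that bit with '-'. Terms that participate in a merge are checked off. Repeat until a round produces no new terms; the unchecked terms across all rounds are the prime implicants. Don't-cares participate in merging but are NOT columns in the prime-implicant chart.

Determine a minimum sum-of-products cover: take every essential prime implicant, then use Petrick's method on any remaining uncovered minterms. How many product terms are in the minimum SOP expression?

7

Round 0: 00001✓ 00010✓ 00110✓ 01011✓ 01101✓ 01111✓ 10000✓ 10001✓ 10100✓ 10110✓ 10111✓ 11001✓ 11010✓ 11101✓ 11110✓
Round 1: -0001 -0110 -1101 00-10 01-11 011-1 1-001 1-110 10-00 1000- 101-0 1011- 11-01 11-10
PIs = {-0001, -0110, -1101, 00-10, 01-11, 011-1, 1-001, 1-110, 10-00, 1000-, 101-0, 1011-, 11-01, 11-10}
Coverage chart:
  m1: -0001 ←essential
  m6: -0110,00-10
  m11: 01-11 ←essential
  m15: 01-11,011-1
  m16: 10-00,1000-
  m20: 10-00,101-0
  m23: 1011- ←essential
  m25: 1-001,11-01
  m26: 11-10 ←essential
  m29: -1101,11-01
  m30: 1-110,11-10
Essential: -0001, 01-11, 1011-, 11-10
Petrick residual → -0110, 10-00, 11-01
Min cover (7 terms): b'c'd'e + b'cde' + a'bde + ab'd'e' + ab'cd + abd'e + abde'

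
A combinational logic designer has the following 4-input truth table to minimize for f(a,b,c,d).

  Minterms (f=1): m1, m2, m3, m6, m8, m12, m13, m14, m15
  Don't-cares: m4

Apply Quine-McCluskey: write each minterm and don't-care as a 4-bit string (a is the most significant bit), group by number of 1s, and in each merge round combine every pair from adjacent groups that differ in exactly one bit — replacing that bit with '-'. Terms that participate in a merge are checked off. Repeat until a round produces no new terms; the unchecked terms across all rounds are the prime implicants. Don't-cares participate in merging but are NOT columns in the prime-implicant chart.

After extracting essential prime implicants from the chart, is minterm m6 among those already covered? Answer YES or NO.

NO

size-2^0 implicants → 0001(✓)  0010(✓)  0011(✓)  0100(✓)  0110(✓)  1000(✓)  1100(✓)  1101(✓)  1110(✓)  1111(✓)
size-2^1 implicants → -100(✓)  -110(✓)  0-10  00-1  001-  01-0(✓)  1-00  11-0(✓)  11-1(✓)  110-(✓)  111-(✓)
size-2^2 implicants → -1-0  11--
Unchecked terms (primes): -1-0, 0-10, 00-1, 001-, 1-00, 11--
Minterm coverage:
  m1 ⊆ 00-1 [E]
  m2 ⊆ 0-10,001-
  m3 ⊆ 00-1,001-
  m6 ⊆ -1-0,0-10
  m8 ⊆ 1-00 [E]
  m12 ⊆ -1-0,1-00,11--
  m13 ⊆ 11-- [E]
  m14 ⊆ -1-0,11--
  m15 ⊆ 11-- [E]
E = {00-1, 1-00, 11--}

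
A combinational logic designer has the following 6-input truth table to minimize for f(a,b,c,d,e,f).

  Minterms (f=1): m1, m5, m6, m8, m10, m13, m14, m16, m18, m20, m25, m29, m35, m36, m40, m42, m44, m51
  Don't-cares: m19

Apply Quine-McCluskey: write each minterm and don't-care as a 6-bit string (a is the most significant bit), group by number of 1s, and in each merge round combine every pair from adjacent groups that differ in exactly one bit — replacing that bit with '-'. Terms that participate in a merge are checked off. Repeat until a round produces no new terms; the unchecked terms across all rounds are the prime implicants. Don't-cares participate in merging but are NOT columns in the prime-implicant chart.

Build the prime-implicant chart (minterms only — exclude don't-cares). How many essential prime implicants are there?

size-2^0 implicants → 000001(✓)  000101(✓)  000110(✓)  001000(✓)  001010(✓)  001101(✓)  001110(✓)  010000(✓)  010010(✓)  010011(✓)  010100(✓)  011001(✓)  011101(✓)  100011(✓)  100100(✓)  101000(✓)  101010(✓)  101100(✓)  110011(✓)
size-2^1 implicants → -01000(✓)  -01010(✓)  -10011  0-1101  00-101  00-110  000-01  001-10  0010-0(✓)  010-00  0100-0  01001-  011-01  1-0011  10-100  101-00  1010-0(✓)
size-2^2 implicants → -010-0
Unchecked terms (primes): -010-0, -10011, 0-1101, 00-101, 00-110, 000-01, 001-10, 010-00, 0100-0, 01001-, 011-01, 1-0011, 10-100, 101-00
Minterm coverage:
  m1 ⊆ 000-01 [E]
  m5 ⊆ 00-101,000-01
  m6 ⊆ 00-110 [E]
  m8 ⊆ -010-0 [E]
  m10 ⊆ -010-0,001-10
  m13 ⊆ 0-1101,00-101
  m14 ⊆ 00-110,001-10
  m16 ⊆ 010-00,0100-0
  m18 ⊆ 0100-0,01001-
  m20 ⊆ 010-00 [E]
  m25 ⊆ 011-01 [E]
  m29 ⊆ 0-1101,011-01
  m35 ⊆ 1-0011 [E]
  m36 ⊆ 10-100 [E]
  m40 ⊆ -010-0,101-00
  m42 ⊆ -010-0 [E]
  m44 ⊆ 10-100,101-00
  m51 ⊆ -10011,1-0011
E = {-010-0, 00-110, 000-01, 010-00, 011-01, 1-0011, 10-100}

7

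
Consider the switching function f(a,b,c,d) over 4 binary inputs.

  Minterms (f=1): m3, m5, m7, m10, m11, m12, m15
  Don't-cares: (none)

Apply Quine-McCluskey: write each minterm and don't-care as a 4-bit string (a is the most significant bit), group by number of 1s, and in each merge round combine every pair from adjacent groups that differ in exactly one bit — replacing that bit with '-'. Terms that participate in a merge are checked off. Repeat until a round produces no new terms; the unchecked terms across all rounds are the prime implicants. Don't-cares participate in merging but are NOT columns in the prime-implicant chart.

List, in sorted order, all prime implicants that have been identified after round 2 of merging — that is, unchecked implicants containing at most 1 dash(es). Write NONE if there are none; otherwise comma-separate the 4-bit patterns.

01-1, 101-, 1100

[col 0] 0011*, 0101*, 0111*, 1010*, 1011*, 1100, 1111*
[col 1] -011*, -111*, 0-11*, 01-1, 1-11*, 101-
[col 2] --11
Prime implicants: --11, 01-1, 101-, 1100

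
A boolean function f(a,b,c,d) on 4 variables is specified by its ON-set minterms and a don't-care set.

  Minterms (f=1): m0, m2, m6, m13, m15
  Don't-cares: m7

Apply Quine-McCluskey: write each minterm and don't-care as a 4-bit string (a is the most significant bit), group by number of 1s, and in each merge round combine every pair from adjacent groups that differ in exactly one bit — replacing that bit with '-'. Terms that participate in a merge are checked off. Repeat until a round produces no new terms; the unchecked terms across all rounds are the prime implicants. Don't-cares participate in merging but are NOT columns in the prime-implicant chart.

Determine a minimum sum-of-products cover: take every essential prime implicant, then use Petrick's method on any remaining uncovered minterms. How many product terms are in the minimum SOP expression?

3

[col 0] 0000*, 0010*, 0110*, 0111*, 1101*, 1111*
[col 1] -111, 0-10, 00-0, 011-, 11-1
Prime implicants: -111, 0-10, 00-0, 011-, 11-1
PI chart (minterm → PIs covering it):
  0 | 00-0  (sole → essential)
  2 | 0-10,00-0
  6 | 0-10,011-
  13 | 11-1  (sole → essential)
  15 | -111,11-1
Essential prime implicants: 00-0, 11-1
Petrick residual → 0-10
Minimum SOP uses 3 PIs: a'cd' + a'b'd' + abd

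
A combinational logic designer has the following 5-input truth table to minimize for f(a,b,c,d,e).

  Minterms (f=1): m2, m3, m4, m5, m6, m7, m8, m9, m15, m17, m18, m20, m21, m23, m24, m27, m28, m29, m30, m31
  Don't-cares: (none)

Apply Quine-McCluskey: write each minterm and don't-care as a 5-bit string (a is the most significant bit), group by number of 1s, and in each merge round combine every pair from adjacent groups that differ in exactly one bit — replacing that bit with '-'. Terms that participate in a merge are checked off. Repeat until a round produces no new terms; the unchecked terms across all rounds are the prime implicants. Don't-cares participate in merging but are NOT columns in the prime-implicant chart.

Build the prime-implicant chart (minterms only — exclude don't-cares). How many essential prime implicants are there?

size-2^0 implicants → 00010(✓)  00011(✓)  00100(✓)  00101(✓)  00110(✓)  00111(✓)  01000(✓)  01001(✓)  01111(✓)  10001(✓)  10010(✓)  10100(✓)  10101(✓)  10111(✓)  11000(✓)  11011(✓)  11100(✓)  11101(✓)  11110(✓)  11111(✓)
size-2^1 implicants → -0010  -0100(✓)  -0101(✓)  -0111(✓)  -1000  -1111(✓)  0-111(✓)  00-10(✓)  00-11(✓)  0001-(✓)  001-0(✓)  001-1(✓)  0010-(✓)  0011-(✓)  0100-  1-100(✓)  1-101(✓)  1-111(✓)  10-01  101-1(✓)  1010-(✓)  11-00  11-11  111-0(✓)  111-1(✓)  1110-(✓)  1111-(✓)
size-2^2 implicants → --111  -01-1  -010-  00-1-  001--  1-1-1  1-10-  111--
Unchecked terms (primes): --111, -0010, -01-1, -010-, -1000, 00-1-, 001--, 0100-, 1-1-1, 1-10-, 10-01, 11-00, 11-11, 111--
Minterm coverage:
  m2 ⊆ -0010,00-1-
  m3 ⊆ 00-1- [E]
  m4 ⊆ -010-,001--
  m5 ⊆ -01-1,-010-,001--
  m6 ⊆ 00-1-,001--
  m7 ⊆ --111,-01-1,00-1-,001--
  m8 ⊆ -1000,0100-
  m9 ⊆ 0100- [E]
  m15 ⊆ --111 [E]
  m17 ⊆ 10-01 [E]
  m18 ⊆ -0010 [E]
  m20 ⊆ -010-,1-10-
  m21 ⊆ -01-1,-010-,1-1-1,1-10-,10-01
  m23 ⊆ --111,-01-1,1-1-1
  m24 ⊆ -1000,11-00
  m27 ⊆ 11-11 [E]
  m28 ⊆ 1-10-,11-00,111--
  m29 ⊆ 1-1-1,1-10-,111--
  m30 ⊆ 111-- [E]
  m31 ⊆ --111,1-1-1,11-11,111--
E = {--111, -0010, 00-1-, 0100-, 10-01, 11-11, 111--}

7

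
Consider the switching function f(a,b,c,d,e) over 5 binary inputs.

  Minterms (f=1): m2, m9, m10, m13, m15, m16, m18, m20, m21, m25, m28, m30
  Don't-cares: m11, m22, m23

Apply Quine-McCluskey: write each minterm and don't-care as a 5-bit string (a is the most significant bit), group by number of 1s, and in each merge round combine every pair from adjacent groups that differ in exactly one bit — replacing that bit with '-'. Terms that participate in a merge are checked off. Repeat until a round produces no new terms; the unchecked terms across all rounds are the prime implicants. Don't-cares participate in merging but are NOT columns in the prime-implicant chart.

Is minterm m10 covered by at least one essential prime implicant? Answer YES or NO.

NO

Round 0: 00010✓ 01001✓ 01010✓ 01011✓ 01101✓ 01111✓ 10000✓ 10010✓ 10100✓ 10101✓ 10110✓ 10111✓ 11001✓ 11100✓ 11110✓
Round 1: -0010 -1001 0-010 01-01✓ 01-11✓ 010-1✓ 0101- 011-1✓ 1-100✓ 1-110✓ 10-00✓ 10-10✓ 100-0✓ 101-0✓ 101-1✓ 1010-✓ 1011-✓ 111-0✓
Round 2: 01--1 1-1-0 10--0 101--
PIs = {-0010, -1001, 0-010, 01--1, 0101-, 1-1-0, 10--0, 101--}
Coverage chart:
  m2: -0010,0-010
  m9: -1001,01--1
  m10: 0-010,0101-
  m13: 01--1 ←essential
  m15: 01--1 ←essential
  m16: 10--0 ←essential
  m18: -0010,10--0
  m20: 1-1-0,10--0,101--
  m21: 101-- ←essential
  m25: -1001 ←essential
  m28: 1-1-0 ←essential
  m30: 1-1-0 ←essential
Essential: -1001, 01--1, 1-1-0, 10--0, 101--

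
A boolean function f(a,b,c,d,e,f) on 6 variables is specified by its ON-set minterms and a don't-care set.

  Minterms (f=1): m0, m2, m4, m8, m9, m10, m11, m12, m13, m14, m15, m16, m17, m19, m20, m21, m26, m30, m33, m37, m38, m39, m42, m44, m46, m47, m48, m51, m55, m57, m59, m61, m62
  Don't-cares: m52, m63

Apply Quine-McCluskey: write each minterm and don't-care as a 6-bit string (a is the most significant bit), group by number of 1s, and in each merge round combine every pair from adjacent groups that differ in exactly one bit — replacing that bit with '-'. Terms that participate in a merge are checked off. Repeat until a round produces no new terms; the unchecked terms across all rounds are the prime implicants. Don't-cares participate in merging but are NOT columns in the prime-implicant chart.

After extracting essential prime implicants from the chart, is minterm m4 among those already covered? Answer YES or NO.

[col 0] 000000*, 000010*, 000100*, 001000*, 001001*, 001010*, 001011*, 001100*, 001101*, 001110*, 001111*, 010000*, 010001*, 010011*, 010100*, 010101*, 011010*, 011110*, 100001*, 100101*, 100110*, 100111*, 101010*, 101100*, 101110*, 101111*, 110000*, 110011*, 110100*, 110111*, 111001*, 111011*, 111101*, 111110*, 111111*
[col 1] -01010*, -01100*, -01110*, -01111*, -10000*, -10011, -10100*, -11110*, 0-0000*, 0-0100*, 0-1010*, 0-1110*, 00-000*, 00-010*, 00-100*, 000-00*, 0000-0*, 001-00*, 001-01*, 001-10*, 001-11*, 0010-0*, 0010-1*, 00100-*, 00101-*, 0011-0*, 0011-1*, 00110-*, 00111-*, 010-00*, 010-01*, 0100-1, 01000-*, 01010-*, 011-10*, 1-0111*, 1-1110*, 1-1111*, 10-110*, 10-111*, 100-01, 1001-1, 10011-*, 101-10*, 1011-0*, 10111-*, 11-011*, 11-111*, 110-00*, 110-11*, 111-01*, 111-11*, 1110-1*, 1111-1*, 11111-*
[col 2] --1110, -01-10, -011-0, -0111-, -10-00, 0-0-00, 0-1-10, 00--00, 00-0-0, 001--0*, 001--1*, 001-0-*, 001-1-*, 0010--*, 0011--*, 010-0-, 1--111, 1-111-, 10-11-, 11--11, 111--1
[col 3] 001---
Prime implicants: --1110, -01-10, -011-0, -0111-, -10-00, -10011, 0-0-00, 0-1-10, 00--00, 00-0-0, 001---, 010-0-, 0100-1, 1--111, 1-111-, 10-11-, 100-01, 1001-1, 11--11, 111--1
PI chart (minterm → PIs covering it):
  0 | 0-0-00,00--00,00-0-0
  2 | 00-0-0  (sole → essential)
  4 | 0-0-00,00--00
  8 | 00--00,00-0-0,001---
  9 | 001---  (sole → essential)
  10 | -01-10,0-1-10,00-0-0,001---
  11 | 001---  (sole → essential)
  12 | -011-0,00--00,001---
  13 | 001---  (sole → essential)
  14 | --1110,-01-10,-011-0,-0111-,0-1-10,001---
  15 | -0111-,001---
  16 | -10-00,0-0-00,010-0-
  17 | 010-0-,0100-1
  19 | -10011,0100-1
  20 | -10-00,0-0-00,010-0-
  21 | 010-0-  (sole → essential)
  26 | 0-1-10  (sole → essential)
  30 | --1110,0-1-10
  33 | 100-01  (sole → essential)
  37 | 100-01,1001-1
  38 | 10-11-  (sole → essential)
  39 | 1--111,10-11-,1001-1
  42 | -01-10  (sole → essential)
  44 | -011-0  (sole → essential)
  46 | --1110,-01-10,-011-0,-0111-,1-111-,10-11-
  47 | -0111-,1--111,1-111-,10-11-
  48 | -10-00  (sole → essential)
  51 | -10011,11--11
  55 | 1--111,11--11
  57 | 111--1  (sole → essential)
  59 | 11--11,111--1
  61 | 111--1  (sole → essential)
  62 | --1110,1-111-
Essential prime implicants: -01-10, -011-0, -10-00, 0-1-10, 00-0-0, 001---, 010-0-, 10-11-, 100-01, 111--1

NO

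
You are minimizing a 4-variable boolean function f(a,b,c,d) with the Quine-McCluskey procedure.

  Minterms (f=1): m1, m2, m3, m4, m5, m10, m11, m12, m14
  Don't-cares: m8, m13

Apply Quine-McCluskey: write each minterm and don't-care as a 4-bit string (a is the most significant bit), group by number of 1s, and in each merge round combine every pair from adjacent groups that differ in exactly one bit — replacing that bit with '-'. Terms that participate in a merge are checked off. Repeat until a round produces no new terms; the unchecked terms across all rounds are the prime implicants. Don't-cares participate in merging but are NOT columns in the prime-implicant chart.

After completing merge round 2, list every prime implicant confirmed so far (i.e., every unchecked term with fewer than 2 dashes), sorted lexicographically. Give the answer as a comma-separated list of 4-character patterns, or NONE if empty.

Round 0: 0001✓ 0010✓ 0011✓ 0100✓ 0101✓ 1000✓ 1010✓ 1011✓ 1100✓ 1101✓ 1110✓
Round 1: -010✓ -011✓ -100✓ -101✓ 0-01 00-1 001-✓ 010-✓ 1-00✓ 1-10✓ 10-0✓ 101-✓ 11-0✓ 110-✓
Round 2: -01- -10- 1--0
PIs = {-01-, -10-, 0-01, 00-1, 1--0}

0-01, 00-1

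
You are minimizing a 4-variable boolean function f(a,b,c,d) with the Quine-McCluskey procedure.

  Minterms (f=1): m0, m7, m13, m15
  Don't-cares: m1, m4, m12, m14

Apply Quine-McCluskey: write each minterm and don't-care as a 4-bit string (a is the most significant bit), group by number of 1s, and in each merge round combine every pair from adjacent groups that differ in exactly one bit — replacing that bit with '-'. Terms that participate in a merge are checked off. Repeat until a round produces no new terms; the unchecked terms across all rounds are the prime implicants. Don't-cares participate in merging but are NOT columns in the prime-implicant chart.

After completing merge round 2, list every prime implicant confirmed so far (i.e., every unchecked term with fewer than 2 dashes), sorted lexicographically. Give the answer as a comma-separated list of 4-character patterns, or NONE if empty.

size-2^0 implicants → 0000(✓)  0001(✓)  0100(✓)  0111(✓)  1100(✓)  1101(✓)  1110(✓)  1111(✓)
size-2^1 implicants → -100  -111  0-00  000-  11-0(✓)  11-1(✓)  110-(✓)  111-(✓)
size-2^2 implicants → 11--
Unchecked terms (primes): -100, -111, 0-00, 000-, 11--

-100, -111, 0-00, 000-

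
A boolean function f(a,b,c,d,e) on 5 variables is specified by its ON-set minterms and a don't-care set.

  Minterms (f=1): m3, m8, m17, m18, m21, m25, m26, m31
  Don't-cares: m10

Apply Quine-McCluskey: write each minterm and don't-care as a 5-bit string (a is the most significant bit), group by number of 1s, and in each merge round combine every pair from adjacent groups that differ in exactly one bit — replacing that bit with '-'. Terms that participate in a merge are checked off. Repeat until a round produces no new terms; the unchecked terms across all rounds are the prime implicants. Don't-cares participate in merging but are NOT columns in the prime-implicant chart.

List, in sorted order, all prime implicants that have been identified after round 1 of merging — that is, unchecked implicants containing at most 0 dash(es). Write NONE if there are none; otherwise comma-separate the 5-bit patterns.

[col 0] 00011, 01000*, 01010*, 10001*, 10010*, 10101*, 11001*, 11010*, 11111
[col 1] -1010, 010-0, 1-001, 1-010, 10-01
Prime implicants: -1010, 00011, 010-0, 1-001, 1-010, 10-01, 11111

00011, 11111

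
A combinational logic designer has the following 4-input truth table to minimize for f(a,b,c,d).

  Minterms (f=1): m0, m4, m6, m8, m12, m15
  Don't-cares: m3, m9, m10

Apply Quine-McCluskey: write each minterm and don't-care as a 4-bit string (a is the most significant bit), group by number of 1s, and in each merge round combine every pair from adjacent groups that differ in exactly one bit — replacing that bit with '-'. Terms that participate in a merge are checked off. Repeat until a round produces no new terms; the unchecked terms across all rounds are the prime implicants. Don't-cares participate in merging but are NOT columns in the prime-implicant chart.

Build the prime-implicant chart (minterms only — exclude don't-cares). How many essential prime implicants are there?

3

[col 0] 0000*, 0011, 0100*, 0110*, 1000*, 1001*, 1010*, 1100*, 1111
[col 1] -000*, -100*, 0-00*, 01-0, 1-00*, 10-0, 100-
[col 2] --00
Prime implicants: --00, 0011, 01-0, 10-0, 100-, 1111
PI chart (minterm → PIs covering it):
  0 | --00  (sole → essential)
  4 | --00,01-0
  6 | 01-0  (sole → essential)
  8 | --00,10-0,100-
  12 | --00  (sole → essential)
  15 | 1111  (sole → essential)
Essential prime implicants: --00, 01-0, 1111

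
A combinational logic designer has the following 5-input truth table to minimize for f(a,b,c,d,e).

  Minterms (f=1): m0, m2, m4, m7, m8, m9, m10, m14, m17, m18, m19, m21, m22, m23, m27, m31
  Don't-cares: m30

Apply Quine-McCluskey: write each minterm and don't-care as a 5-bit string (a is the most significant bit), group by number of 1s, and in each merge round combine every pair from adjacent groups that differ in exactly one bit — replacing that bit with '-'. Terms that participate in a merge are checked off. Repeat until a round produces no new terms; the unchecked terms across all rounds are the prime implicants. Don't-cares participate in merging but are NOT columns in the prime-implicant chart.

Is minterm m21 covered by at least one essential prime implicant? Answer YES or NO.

size-2^0 implicants → 00000(✓)  00010(✓)  00100(✓)  00111(✓)  01000(✓)  01001(✓)  01010(✓)  01110(✓)  10001(✓)  10010(✓)  10011(✓)  10101(✓)  10110(✓)  10111(✓)  11011(✓)  11110(✓)  11111(✓)
size-2^1 implicants → -0010  -0111  -1110  0-000(✓)  0-010(✓)  00-00  000-0(✓)  01-10  010-0(✓)  0100-  1-011(✓)  1-110(✓)  1-111(✓)  10-01(✓)  10-10(✓)  10-11(✓)  100-1(✓)  1001-(✓)  101-1(✓)  1011-(✓)  11-11(✓)  1111-(✓)
size-2^2 implicants → 0-0-0  1--11  1-11-  10--1  10-1-
Unchecked terms (primes): -0010, -0111, -1110, 0-0-0, 00-00, 01-10, 0100-, 1--11, 1-11-, 10--1, 10-1-
Minterm coverage:
  m0 ⊆ 0-0-0,00-00
  m2 ⊆ -0010,0-0-0
  m4 ⊆ 00-00 [E]
  m7 ⊆ -0111 [E]
  m8 ⊆ 0-0-0,0100-
  m9 ⊆ 0100- [E]
  m10 ⊆ 0-0-0,01-10
  m14 ⊆ -1110,01-10
  m17 ⊆ 10--1 [E]
  m18 ⊆ -0010,10-1-
  m19 ⊆ 1--11,10--1,10-1-
  m21 ⊆ 10--1 [E]
  m22 ⊆ 1-11-,10-1-
  m23 ⊆ -0111,1--11,1-11-,10--1,10-1-
  m27 ⊆ 1--11 [E]
  m31 ⊆ 1--11,1-11-
E = {-0111, 00-00, 0100-, 1--11, 10--1}

YES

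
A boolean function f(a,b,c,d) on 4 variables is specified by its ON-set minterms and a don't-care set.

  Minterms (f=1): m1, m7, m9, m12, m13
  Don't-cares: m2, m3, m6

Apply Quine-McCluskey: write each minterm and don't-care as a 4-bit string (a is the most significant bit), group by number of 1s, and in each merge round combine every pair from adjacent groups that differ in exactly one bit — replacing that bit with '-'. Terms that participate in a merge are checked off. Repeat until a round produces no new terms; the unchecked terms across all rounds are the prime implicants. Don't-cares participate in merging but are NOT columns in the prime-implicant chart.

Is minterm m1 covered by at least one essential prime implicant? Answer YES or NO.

size-2^0 implicants → 0001(✓)  0010(✓)  0011(✓)  0110(✓)  0111(✓)  1001(✓)  1100(✓)  1101(✓)
size-2^1 implicants → -001  0-10(✓)  0-11(✓)  00-1  001-(✓)  011-(✓)  1-01  110-
size-2^2 implicants → 0-1-
Unchecked terms (primes): -001, 0-1-, 00-1, 1-01, 110-
Minterm coverage:
  m1 ⊆ -001,00-1
  m7 ⊆ 0-1- [E]
  m9 ⊆ -001,1-01
  m12 ⊆ 110- [E]
  m13 ⊆ 1-01,110-
E = {0-1-, 110-}

NO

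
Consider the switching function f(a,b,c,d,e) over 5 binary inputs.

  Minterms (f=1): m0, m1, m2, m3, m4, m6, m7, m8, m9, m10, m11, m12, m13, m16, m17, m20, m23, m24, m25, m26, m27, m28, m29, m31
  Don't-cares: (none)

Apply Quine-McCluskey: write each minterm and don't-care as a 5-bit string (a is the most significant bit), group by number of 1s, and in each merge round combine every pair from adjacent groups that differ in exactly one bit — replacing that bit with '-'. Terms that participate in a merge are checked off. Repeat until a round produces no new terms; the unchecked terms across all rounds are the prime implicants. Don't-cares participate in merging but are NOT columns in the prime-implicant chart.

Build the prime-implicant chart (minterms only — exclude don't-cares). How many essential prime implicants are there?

4

[col 0] 00000*, 00001*, 00010*, 00011*, 00100*, 00110*, 00111*, 01000*, 01001*, 01010*, 01011*, 01100*, 01101*, 10000*, 10001*, 10100*, 10111*, 11000*, 11001*, 11010*, 11011*, 11100*, 11101*, 11111*
[col 1] -0000*, -0001*, -0100*, -0111, -1000*, -1001*, -1010*, -1011*, -1100*, -1101*, 0-000*, 0-001*, 0-010*, 0-011*, 0-100*, 00-00*, 00-10*, 00-11*, 000-0*, 000-1*, 0000-*, 0001-*, 001-0*, 0011-*, 01-00*, 01-01*, 010-0*, 010-1*, 0100-*, 0101-*, 0110-*, 1-000*, 1-001*, 1-100*, 1-111, 10-00*, 1000-*, 11-00*, 11-01*, 11-11*, 110-0*, 110-1*, 1100-*, 1101-*, 111-1*, 1110-*
[col 2] --000*, --001*, --100*, -0-00*, -000-*, -1-00*, -1-01*, -10-0*, -10-1*, -100-*, -101-*, -110-*, 0--00*, 0-0-0*, 0-0-1*, 0-00-*, 0-01-*, 00--0, 00-1-, 000--*, 01-0-*, 010--*, 1--00*, 1-00-*, 11--1, 11-0-*, 110--*
[col 3] ---00, --00-, -1-0-, -10--, 0-0--
Prime implicants: ---00, --00-, -0111, -1-0-, -10--, 0-0--, 00--0, 00-1-, 1-111, 11--1
PI chart (minterm → PIs covering it):
  0 | ---00,--00-,0-0--,00--0
  1 | --00-,0-0--
  2 | 0-0--,00--0,00-1-
  3 | 0-0--,00-1-
  4 | ---00,00--0
  6 | 00--0,00-1-
  7 | -0111,00-1-
  8 | ---00,--00-,-1-0-,-10--,0-0--
  9 | --00-,-1-0-,-10--,0-0--
  10 | -10--,0-0--
  11 | -10--,0-0--
  12 | ---00,-1-0-
  13 | -1-0-  (sole → essential)
  16 | ---00,--00-
  17 | --00-  (sole → essential)
  20 | ---00  (sole → essential)
  23 | -0111,1-111
  24 | ---00,--00-,-1-0-,-10--
  25 | --00-,-1-0-,-10--,11--1
  26 | -10--  (sole → essential)
  27 | -10--,11--1
  28 | ---00,-1-0-
  29 | -1-0-,11--1
  31 | 1-111,11--1
Essential prime implicants: ---00, --00-, -1-0-, -10--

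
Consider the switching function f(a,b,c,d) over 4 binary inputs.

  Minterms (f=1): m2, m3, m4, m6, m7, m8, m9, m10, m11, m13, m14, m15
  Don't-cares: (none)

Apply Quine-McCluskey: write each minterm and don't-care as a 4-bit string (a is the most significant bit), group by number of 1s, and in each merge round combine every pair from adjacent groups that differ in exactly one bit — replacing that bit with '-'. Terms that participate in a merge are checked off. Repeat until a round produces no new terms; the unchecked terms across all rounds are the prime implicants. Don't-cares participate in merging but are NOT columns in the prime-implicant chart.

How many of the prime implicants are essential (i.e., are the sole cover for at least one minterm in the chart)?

[col 0] 0010*, 0011*, 0100*, 0110*, 0111*, 1000*, 1001*, 1010*, 1011*, 1101*, 1110*, 1111*
[col 1] -010*, -011*, -110*, -111*, 0-10*, 0-11*, 001-*, 01-0, 011-*, 1-01*, 1-10*, 1-11*, 10-0*, 10-1*, 100-*, 101-*, 11-1*, 111-*
[col 2] --10*, --11*, -01-*, -11-*, 0-1-*, 1--1, 1-1-*, 10--
[col 3] --1-
Prime implicants: --1-, 01-0, 1--1, 10--
PI chart (minterm → PIs covering it):
  2 | --1-  (sole → essential)
  3 | --1-  (sole → essential)
  4 | 01-0  (sole → essential)
  6 | --1-,01-0
  7 | --1-  (sole → essential)
  8 | 10--  (sole → essential)
  9 | 1--1,10--
  10 | --1-,10--
  11 | --1-,1--1,10--
  13 | 1--1  (sole → essential)
  14 | --1-  (sole → essential)
  15 | --1-,1--1
Essential prime implicants: --1-, 01-0, 1--1, 10--

4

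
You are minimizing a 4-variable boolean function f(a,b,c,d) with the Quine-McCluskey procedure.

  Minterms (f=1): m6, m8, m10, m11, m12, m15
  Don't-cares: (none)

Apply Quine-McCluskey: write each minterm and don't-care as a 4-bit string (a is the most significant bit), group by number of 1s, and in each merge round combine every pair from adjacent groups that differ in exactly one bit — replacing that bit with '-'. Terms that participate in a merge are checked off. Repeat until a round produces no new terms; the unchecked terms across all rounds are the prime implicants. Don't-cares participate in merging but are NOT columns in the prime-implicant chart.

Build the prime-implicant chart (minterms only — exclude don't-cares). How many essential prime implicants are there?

size-2^0 implicants → 0110  1000(✓)  1010(✓)  1011(✓)  1100(✓)  1111(✓)
size-2^1 implicants → 1-00  1-11  10-0  101-
Unchecked terms (primes): 0110, 1-00, 1-11, 10-0, 101-
Minterm coverage:
  m6 ⊆ 0110 [E]
  m8 ⊆ 1-00,10-0
  m10 ⊆ 10-0,101-
  m11 ⊆ 1-11,101-
  m12 ⊆ 1-00 [E]
  m15 ⊆ 1-11 [E]
E = {0110, 1-00, 1-11}

3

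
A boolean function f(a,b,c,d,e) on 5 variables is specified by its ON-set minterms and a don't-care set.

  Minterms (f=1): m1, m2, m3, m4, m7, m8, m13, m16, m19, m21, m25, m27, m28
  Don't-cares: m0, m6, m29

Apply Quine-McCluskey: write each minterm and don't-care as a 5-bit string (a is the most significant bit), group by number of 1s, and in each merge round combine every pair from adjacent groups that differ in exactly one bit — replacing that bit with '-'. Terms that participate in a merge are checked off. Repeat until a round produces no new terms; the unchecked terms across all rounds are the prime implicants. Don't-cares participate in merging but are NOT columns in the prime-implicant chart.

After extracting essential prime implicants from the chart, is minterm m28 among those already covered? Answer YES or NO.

YES

Round 0: 00000✓ 00001✓ 00010✓ 00011✓ 00100✓ 00110✓ 00111✓ 01000✓ 01101✓ 10000✓ 10011✓ 10101✓ 11001✓ 11011✓ 11100✓ 11101✓
Round 1: -0000 -0011 -1101 0-000 00-00✓ 00-10✓ 00-11✓ 000-0✓ 000-1✓ 0000-✓ 0001-✓ 001-0✓ 0011-✓ 1-011 1-101 11-01 110-1 1110-
Round 2: 00--0 00-1- 000--
PIs = {-0000, -0011, -1101, 0-000, 00--0, 00-1-, 000--, 1-011, 1-101, 11-01, 110-1, 1110-}
Coverage chart:
  m1: 000-- ←essential
  m2: 00--0,00-1-,000--
  m3: -0011,00-1-,000--
  m4: 00--0 ←essential
  m7: 00-1- ←essential
  m8: 0-000 ←essential
  m13: -1101 ←essential
  m16: -0000 ←essential
  m19: -0011,1-011
  m21: 1-101 ←essential
  m25: 11-01,110-1
  m27: 1-011,110-1
  m28: 1110- ←essential
Essential: -0000, -1101, 0-000, 00--0, 00-1-, 000--, 1-101, 1110-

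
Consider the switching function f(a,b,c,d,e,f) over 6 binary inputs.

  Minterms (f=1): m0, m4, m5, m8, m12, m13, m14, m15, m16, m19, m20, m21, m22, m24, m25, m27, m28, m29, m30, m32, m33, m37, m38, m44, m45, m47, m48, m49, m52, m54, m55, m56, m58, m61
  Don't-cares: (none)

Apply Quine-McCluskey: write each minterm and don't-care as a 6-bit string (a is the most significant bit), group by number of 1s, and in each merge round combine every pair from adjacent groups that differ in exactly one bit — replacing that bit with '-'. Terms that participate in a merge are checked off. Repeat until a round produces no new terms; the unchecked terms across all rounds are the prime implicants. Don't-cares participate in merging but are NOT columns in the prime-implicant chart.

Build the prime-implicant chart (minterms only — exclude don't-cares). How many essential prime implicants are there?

[col 0] 000000*, 000100*, 000101*, 001000*, 001100*, 001101*, 001110*, 001111*, 010000*, 010011*, 010100*, 010101*, 010110*, 011000*, 011001*, 011011*, 011100*, 011101*, 011110*, 100000*, 100001*, 100101*, 100110*, 101100*, 101101*, 101111*, 110000*, 110001*, 110100*, 110110*, 110111*, 111000*, 111010*, 111101*
[col 1] -00000*, -00101*, -01100*, -01101*, -01111*, -10000*, -10100*, -10110*, -11000*, -11101*, 0-0000*, 0-0100*, 0-0101*, 0-1000*, 0-1100*, 0-1101*, 0-1110*, 00-000*, 00-100*, 00-101*, 000-00*, 00010-*, 001-00*, 0011-0*, 0011-1*, 00110-*, 00111-*, 01-000*, 01-011, 01-100*, 01-101*, 01-110*, 010-00*, 0101-0*, 01010-*, 011-00*, 011-01*, 0110-1, 01100-*, 0111-0*, 01110-*, 1-0000*, 1-0001*, 1-0110, 1-1101*, 10-101*, 100-01, 10000-*, 1011-1*, 10110-*, 11-000*, 110-00*, 11000-*, 1101-0*, 11011-, 1110-0
[col 2] --0000, --1101, -0-101, -011-1, -0110-, -1-000, -10-00, -101-0, 0--000*, 0--100*, 0--101*, 0-0-00*, 0-010-*, 0-1-00*, 0-11-0, 0-110-*, 00--00*, 00-10-*, 0011--, 01--00*, 01-1-0, 01-10-*, 011-0-, 1-000-
[col 3] 0---00, 0--10-
Prime implicants: --0000, --1101, -0-101, -011-1, -0110-, -1-000, -10-00, -101-0, 0---00, 0--10-, 0-11-0, 0011--, 01-011, 01-1-0, 011-0-, 0110-1, 1-000-, 1-0110, 100-01, 11011-, 1110-0
PI chart (minterm → PIs covering it):
  0 | --0000,0---00
  4 | 0---00,0--10-
  5 | -0-101,0--10-
  8 | 0---00  (sole → essential)
  12 | -0110-,0---00,0--10-,0-11-0,0011--
  13 | --1101,-0-101,-011-1,-0110-,0--10-,0011--
  14 | 0-11-0,0011--
  15 | -011-1,0011--
  16 | --0000,-1-000,-10-00,0---00
  19 | 01-011  (sole → essential)
  20 | -10-00,-101-0,0---00,0--10-,01-1-0
  21 | 0--10-  (sole → essential)
  22 | -101-0,01-1-0
  24 | -1-000,0---00,011-0-
  25 | 011-0-,0110-1
  27 | 01-011,0110-1
  28 | 0---00,0--10-,0-11-0,01-1-0,011-0-
  29 | --1101,0--10-,011-0-
  30 | 0-11-0,01-1-0
  32 | --0000,1-000-
  33 | 1-000-,100-01
  37 | -0-101,100-01
  38 | 1-0110  (sole → essential)
  44 | -0110-  (sole → essential)
  45 | --1101,-0-101,-011-1,-0110-
  47 | -011-1  (sole → essential)
  48 | --0000,-1-000,-10-00,1-000-
  49 | 1-000-  (sole → essential)
  52 | -10-00,-101-0
  54 | -101-0,1-0110,11011-
  55 | 11011-  (sole → essential)
  56 | -1-000,1110-0
  58 | 1110-0  (sole → essential)
  61 | --1101  (sole → essential)
Essential prime implicants: --1101, -011-1, -0110-, 0---00, 0--10-, 01-011, 1-000-, 1-0110, 11011-, 1110-0

10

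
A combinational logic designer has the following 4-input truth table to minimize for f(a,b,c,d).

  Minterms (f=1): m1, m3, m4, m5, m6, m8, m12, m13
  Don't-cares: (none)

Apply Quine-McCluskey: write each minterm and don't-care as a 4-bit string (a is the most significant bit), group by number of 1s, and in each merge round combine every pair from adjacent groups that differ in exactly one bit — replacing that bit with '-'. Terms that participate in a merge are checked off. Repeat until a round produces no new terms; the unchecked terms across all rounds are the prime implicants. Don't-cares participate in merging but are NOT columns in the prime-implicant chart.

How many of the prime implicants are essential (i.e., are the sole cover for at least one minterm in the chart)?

[col 0] 0001*, 0011*, 0100*, 0101*, 0110*, 1000*, 1100*, 1101*
[col 1] -100*, -101*, 0-01, 00-1, 01-0, 010-*, 1-00, 110-*
[col 2] -10-
Prime implicants: -10-, 0-01, 00-1, 01-0, 1-00
PI chart (minterm → PIs covering it):
  1 | 0-01,00-1
  3 | 00-1  (sole → essential)
  4 | -10-,01-0
  5 | -10-,0-01
  6 | 01-0  (sole → essential)
  8 | 1-00  (sole → essential)
  12 | -10-,1-00
  13 | -10-  (sole → essential)
Essential prime implicants: -10-, 00-1, 01-0, 1-00

4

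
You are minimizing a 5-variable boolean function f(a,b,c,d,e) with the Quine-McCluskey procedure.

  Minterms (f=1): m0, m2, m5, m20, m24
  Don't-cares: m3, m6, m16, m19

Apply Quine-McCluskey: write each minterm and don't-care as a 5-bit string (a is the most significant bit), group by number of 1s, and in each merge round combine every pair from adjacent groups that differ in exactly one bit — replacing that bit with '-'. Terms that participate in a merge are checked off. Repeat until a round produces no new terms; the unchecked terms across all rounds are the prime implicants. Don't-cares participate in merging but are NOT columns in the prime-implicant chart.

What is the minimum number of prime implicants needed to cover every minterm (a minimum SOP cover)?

4

Round 0: 00000✓ 00010✓ 00011✓ 00101 00110✓ 10000✓ 10011✓ 10100✓ 11000✓
Round 1: -0000 -0011 00-10 000-0 0001- 1-000 10-00
PIs = {-0000, -0011, 00-10, 000-0, 0001-, 00101, 1-000, 10-00}
Coverage chart:
  m0: -0000,000-0
  m2: 00-10,000-0,0001-
  m5: 00101 ←essential
  m20: 10-00 ←essential
  m24: 1-000 ←essential
Essential: 00101, 1-000, 10-00
Petrick residual → 000-0
Min cover (4 terms): a'b'c'e' + a'b'cd'e + ac'd'e' + ab'd'e'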